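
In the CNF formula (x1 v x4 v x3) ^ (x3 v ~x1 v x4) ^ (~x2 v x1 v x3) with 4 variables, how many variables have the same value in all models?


Find all satisfying assignments: 11 model(s).
Check which variables have the same value in every model.
No variable is fixed across all models.
Backbone size = 0.

0


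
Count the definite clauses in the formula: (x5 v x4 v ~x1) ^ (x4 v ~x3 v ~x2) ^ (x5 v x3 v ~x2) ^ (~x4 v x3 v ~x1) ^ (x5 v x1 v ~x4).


A definite clause has exactly one positive literal.
Clause 1: 2 positive -> not definite
Clause 2: 1 positive -> definite
Clause 3: 2 positive -> not definite
Clause 4: 1 positive -> definite
Clause 5: 2 positive -> not definite
Definite clause count = 2.

2


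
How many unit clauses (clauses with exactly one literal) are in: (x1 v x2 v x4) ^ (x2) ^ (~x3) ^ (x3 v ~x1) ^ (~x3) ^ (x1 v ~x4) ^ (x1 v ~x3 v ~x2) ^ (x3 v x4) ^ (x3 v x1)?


A unit clause contains exactly one literal.
Unit clauses found: (x2), (~x3), (~x3).
Count = 3.

3


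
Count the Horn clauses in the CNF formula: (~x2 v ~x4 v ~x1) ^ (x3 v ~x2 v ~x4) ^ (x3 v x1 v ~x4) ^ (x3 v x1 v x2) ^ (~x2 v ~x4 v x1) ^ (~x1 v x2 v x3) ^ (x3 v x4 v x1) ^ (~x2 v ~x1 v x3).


A Horn clause has at most one positive literal.
Clause 1: 0 positive lit(s) -> Horn
Clause 2: 1 positive lit(s) -> Horn
Clause 3: 2 positive lit(s) -> not Horn
Clause 4: 3 positive lit(s) -> not Horn
Clause 5: 1 positive lit(s) -> Horn
Clause 6: 2 positive lit(s) -> not Horn
Clause 7: 3 positive lit(s) -> not Horn
Clause 8: 1 positive lit(s) -> Horn
Total Horn clauses = 4.

4


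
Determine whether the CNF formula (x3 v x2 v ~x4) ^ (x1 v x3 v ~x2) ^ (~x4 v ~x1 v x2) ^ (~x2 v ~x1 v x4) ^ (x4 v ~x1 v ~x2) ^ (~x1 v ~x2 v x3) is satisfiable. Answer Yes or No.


Check all 16 possible truth assignments.
Number of satisfying assignments found: 8.
The formula is satisfiable.

Yes


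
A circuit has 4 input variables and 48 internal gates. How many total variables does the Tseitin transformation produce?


The Tseitin transformation introduces one auxiliary variable per gate.
Total variables = inputs + gates = 4 + 48 = 52.

52


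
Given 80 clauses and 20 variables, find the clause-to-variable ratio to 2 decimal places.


Clause-to-variable ratio = clauses / variables.
80 / 20 = 4.0.

4.0


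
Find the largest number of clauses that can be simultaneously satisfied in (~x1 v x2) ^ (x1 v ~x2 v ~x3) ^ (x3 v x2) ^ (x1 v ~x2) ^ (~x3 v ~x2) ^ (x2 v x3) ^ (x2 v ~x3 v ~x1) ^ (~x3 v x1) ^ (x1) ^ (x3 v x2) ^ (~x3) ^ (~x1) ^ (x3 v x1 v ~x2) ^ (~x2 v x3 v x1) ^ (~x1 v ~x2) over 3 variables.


Enumerate all 8 truth assignments.
For each, count how many of the 15 clauses are satisfied.
The formula is not fully satisfiable, so the maximum is below 15.
Maximum simultaneously satisfiable clauses = 13.

13


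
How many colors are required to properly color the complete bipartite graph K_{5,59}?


K_{5,59} is bipartite by definition: the two parts are independent sets, with every edge crossing between them.
Color all vertices in one part with color 1 and all vertices in the other part with color 2.
Since the graph has at least one edge, one color does not suffice.
Chromatic number = 2.

2


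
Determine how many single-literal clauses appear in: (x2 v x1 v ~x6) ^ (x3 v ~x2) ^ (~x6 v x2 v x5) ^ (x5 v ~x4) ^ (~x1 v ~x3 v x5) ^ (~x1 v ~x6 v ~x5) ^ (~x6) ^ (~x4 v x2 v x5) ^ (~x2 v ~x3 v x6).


A unit clause contains exactly one literal.
Unit clauses found: (~x6).
Count = 1.

1


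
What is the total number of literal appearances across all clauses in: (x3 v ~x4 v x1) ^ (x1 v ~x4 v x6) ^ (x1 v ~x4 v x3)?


Clause lengths: 3, 3, 3.
Sum = 3 + 3 + 3 = 9.

9


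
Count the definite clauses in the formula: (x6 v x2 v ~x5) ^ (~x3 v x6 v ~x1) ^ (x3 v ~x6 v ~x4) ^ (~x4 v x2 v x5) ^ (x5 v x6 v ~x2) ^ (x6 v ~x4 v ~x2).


A definite clause has exactly one positive literal.
Clause 1: 2 positive -> not definite
Clause 2: 1 positive -> definite
Clause 3: 1 positive -> definite
Clause 4: 2 positive -> not definite
Clause 5: 2 positive -> not definite
Clause 6: 1 positive -> definite
Definite clause count = 3.

3


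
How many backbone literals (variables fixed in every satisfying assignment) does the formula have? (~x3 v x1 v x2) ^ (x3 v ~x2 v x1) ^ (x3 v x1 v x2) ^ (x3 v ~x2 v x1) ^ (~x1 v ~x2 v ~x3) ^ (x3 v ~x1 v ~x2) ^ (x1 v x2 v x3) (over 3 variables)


Find all satisfying assignments: 3 model(s).
Check which variables have the same value in every model.
No variable is fixed across all models.
Backbone size = 0.

0


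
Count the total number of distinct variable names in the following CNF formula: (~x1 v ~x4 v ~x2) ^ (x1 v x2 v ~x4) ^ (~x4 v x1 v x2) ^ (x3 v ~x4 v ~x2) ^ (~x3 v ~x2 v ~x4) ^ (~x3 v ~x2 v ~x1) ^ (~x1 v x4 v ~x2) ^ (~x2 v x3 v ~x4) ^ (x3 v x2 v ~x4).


Identify each distinct variable in the formula.
Variables found: x1, x2, x3, x4.
Total distinct variables = 4.

4


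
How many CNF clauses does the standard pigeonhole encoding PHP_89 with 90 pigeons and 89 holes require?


The PHP encoding has two parts:
1) At-least-one-hole clauses: 90 (one per pigeon, each with 89 literals).
2) At-most-one-pigeon-per-hole clauses: 89 holes * C(90,2) = 89 * 4005 = 356445.
Total clauses = 90 + 356445 = 356535.

356535


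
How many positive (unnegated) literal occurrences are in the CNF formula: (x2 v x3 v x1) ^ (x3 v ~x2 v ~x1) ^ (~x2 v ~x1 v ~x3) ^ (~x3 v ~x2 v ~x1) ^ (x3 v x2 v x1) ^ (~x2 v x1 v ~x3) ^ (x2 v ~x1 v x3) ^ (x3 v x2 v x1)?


Scan each clause for unnegated literals.
Clause 1: 3 positive; Clause 2: 1 positive; Clause 3: 0 positive; Clause 4: 0 positive; Clause 5: 3 positive; Clause 6: 1 positive; Clause 7: 2 positive; Clause 8: 3 positive.
Total positive literal occurrences = 13.

13


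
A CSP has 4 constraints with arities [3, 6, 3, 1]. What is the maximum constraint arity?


The arities are: 3, 6, 3, 1.
Scan for the maximum value.
Maximum arity = 6.

6


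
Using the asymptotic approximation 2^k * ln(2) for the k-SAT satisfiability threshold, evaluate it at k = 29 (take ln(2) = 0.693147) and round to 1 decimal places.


Using the asymptotic formula: threshold ~ 2^k * ln(2).
2^29 = 536870912.
536870912 * 0.693147 = 372130462.0.

372130462.0


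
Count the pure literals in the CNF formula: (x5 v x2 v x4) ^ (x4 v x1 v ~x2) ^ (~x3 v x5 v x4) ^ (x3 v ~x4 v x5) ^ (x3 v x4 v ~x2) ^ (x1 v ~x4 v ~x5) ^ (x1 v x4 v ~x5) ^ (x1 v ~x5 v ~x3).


A pure literal appears in only one polarity across all clauses.
Pure literals: x1 (positive only).
Count = 1.

1


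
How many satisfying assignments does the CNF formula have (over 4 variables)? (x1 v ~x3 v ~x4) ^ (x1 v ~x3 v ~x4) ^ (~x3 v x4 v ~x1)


Enumerate all 16 truth assignments over 4 variables.
Test each against every clause.
Satisfying assignments found: 12.

12


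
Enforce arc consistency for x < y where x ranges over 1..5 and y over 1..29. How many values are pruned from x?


For the constraint x < y, x needs a supporting value in y's domain.
x can be at most 28 (one less than y's maximum).
Valid x values from domain: 5 out of 5.
Pruned = 5 - 5 = 0.

0


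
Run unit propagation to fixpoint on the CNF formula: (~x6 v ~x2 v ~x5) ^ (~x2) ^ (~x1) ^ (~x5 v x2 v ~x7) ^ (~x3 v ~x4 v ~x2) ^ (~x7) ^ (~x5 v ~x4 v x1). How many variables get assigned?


Unit propagation repeatedly assigns the literal in any unit clause, then simplifies.
Assignments in order: x2 = F, x1 = F, x7 = F.
No further unit clauses remain.
Total variables assigned = 3.

3


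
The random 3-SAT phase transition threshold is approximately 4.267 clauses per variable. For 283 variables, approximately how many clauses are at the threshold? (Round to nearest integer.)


The 3-SAT phase transition occurs at approximately 4.267 clauses per variable.
m = 4.267 * 283 = 1207.561.
Rounded to nearest integer: 1208.

1208


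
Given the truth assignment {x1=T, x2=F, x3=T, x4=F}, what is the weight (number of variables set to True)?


The weight is the number of variables assigned True.
True variables: x1, x3.
Weight = 2.

2


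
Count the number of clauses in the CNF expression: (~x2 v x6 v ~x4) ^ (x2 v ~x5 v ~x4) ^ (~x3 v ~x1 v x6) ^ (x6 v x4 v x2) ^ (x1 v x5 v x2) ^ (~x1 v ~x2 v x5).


Each group enclosed in parentheses joined by ^ is one clause.
Counting the conjuncts: 6 clauses.

6


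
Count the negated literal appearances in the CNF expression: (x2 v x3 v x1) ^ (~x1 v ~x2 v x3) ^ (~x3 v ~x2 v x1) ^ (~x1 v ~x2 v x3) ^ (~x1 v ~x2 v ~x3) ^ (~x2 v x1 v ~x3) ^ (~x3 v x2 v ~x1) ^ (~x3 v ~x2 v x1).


Scan each clause for negated literals.
Clause 1: 0 negative; Clause 2: 2 negative; Clause 3: 2 negative; Clause 4: 2 negative; Clause 5: 3 negative; Clause 6: 2 negative; Clause 7: 2 negative; Clause 8: 2 negative.
Total negative literal occurrences = 15.

15


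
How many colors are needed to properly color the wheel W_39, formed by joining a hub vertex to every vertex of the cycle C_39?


W_39 consists of the cycle C_39 together with a hub vertex adjacent to every cycle vertex.
The cycle C_39 needs 3 colors (odd cycle -> 3).
The hub is adjacent to every cycle vertex, so it must receive a new color distinct from all of them.
Chromatic number = 3 + 1 = 4.

4


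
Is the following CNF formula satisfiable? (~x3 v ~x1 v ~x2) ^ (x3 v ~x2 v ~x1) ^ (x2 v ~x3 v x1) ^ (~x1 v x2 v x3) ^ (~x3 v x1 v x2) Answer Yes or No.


Check all 8 possible truth assignments.
Number of satisfying assignments found: 4.
The formula is satisfiable.

Yes


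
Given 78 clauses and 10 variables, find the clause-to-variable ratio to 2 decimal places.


Clause-to-variable ratio = clauses / variables.
78 / 10 = 7.8.

7.8


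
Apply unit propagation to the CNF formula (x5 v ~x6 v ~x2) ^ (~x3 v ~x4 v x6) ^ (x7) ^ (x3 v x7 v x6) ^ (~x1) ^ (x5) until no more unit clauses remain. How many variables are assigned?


Unit propagation repeatedly assigns the literal in any unit clause, then simplifies.
Assignments in order: x7 = T, x1 = F, x5 = T.
No further unit clauses remain.
Total variables assigned = 3.

3


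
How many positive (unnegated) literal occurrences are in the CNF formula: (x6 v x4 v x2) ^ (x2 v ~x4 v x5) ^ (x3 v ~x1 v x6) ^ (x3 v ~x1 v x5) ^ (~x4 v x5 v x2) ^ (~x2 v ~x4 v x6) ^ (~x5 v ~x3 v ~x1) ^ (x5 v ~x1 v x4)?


Scan each clause for unnegated literals.
Clause 1: 3 positive; Clause 2: 2 positive; Clause 3: 2 positive; Clause 4: 2 positive; Clause 5: 2 positive; Clause 6: 1 positive; Clause 7: 0 positive; Clause 8: 2 positive.
Total positive literal occurrences = 14.

14


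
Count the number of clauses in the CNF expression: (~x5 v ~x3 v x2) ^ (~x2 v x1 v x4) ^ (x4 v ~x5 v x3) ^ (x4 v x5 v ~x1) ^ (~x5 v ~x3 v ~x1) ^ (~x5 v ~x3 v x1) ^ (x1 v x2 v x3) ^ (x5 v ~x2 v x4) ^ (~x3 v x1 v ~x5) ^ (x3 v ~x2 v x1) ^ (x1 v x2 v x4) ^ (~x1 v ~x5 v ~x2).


Each group enclosed in parentheses joined by ^ is one clause.
Counting the conjuncts: 12 clauses.

12


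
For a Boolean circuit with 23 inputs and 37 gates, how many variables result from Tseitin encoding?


The Tseitin transformation introduces one auxiliary variable per gate.
Total variables = inputs + gates = 23 + 37 = 60.

60


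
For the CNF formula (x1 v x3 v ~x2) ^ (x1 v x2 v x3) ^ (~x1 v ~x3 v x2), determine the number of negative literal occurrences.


Scan each clause for negated literals.
Clause 1: 1 negative; Clause 2: 0 negative; Clause 3: 2 negative.
Total negative literal occurrences = 3.

3


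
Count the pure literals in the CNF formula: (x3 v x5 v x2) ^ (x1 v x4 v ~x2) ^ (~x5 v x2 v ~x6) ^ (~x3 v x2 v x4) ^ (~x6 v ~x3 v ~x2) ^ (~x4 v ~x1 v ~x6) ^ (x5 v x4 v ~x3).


A pure literal appears in only one polarity across all clauses.
Pure literals: x6 (negative only).
Count = 1.

1


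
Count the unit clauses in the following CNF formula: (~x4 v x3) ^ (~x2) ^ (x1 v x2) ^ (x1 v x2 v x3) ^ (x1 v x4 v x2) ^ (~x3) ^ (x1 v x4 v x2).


A unit clause contains exactly one literal.
Unit clauses found: (~x2), (~x3).
Count = 2.

2


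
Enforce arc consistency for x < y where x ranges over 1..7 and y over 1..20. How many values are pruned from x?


For the constraint x < y, x needs a supporting value in y's domain.
x can be at most 19 (one less than y's maximum).
Valid x values from domain: 7 out of 7.
Pruned = 7 - 7 = 0.

0


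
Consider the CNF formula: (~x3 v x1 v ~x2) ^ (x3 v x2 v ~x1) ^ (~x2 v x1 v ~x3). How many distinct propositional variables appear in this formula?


Identify each distinct variable in the formula.
Variables found: x1, x2, x3.
Total distinct variables = 3.

3


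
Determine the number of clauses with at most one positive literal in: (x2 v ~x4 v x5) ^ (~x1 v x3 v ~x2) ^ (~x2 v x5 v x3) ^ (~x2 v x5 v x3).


A Horn clause has at most one positive literal.
Clause 1: 2 positive lit(s) -> not Horn
Clause 2: 1 positive lit(s) -> Horn
Clause 3: 2 positive lit(s) -> not Horn
Clause 4: 2 positive lit(s) -> not Horn
Total Horn clauses = 1.

1


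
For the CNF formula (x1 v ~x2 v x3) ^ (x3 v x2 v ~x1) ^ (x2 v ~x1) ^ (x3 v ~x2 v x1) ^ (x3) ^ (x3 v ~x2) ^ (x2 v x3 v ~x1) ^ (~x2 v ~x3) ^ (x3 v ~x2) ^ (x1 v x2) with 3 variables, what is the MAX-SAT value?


Enumerate all 8 truth assignments.
For each, count how many of the 10 clauses are satisfied.
The formula is not fully satisfiable, so the maximum is below 10.
Maximum simultaneously satisfiable clauses = 9.

9


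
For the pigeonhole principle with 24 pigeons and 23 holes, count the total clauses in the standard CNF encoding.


The PHP encoding has two parts:
1) At-least-one-hole clauses: 24 (one per pigeon, each with 23 literals).
2) At-most-one-pigeon-per-hole clauses: 23 holes * C(24,2) = 23 * 276 = 6348.
Total clauses = 24 + 6348 = 6372.

6372


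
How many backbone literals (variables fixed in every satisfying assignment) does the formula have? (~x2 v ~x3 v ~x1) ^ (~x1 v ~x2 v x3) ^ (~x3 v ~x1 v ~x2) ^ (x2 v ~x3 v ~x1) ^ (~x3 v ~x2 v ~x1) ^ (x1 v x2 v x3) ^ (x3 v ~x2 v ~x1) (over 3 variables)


Find all satisfying assignments: 4 model(s).
Check which variables have the same value in every model.
No variable is fixed across all models.
Backbone size = 0.

0


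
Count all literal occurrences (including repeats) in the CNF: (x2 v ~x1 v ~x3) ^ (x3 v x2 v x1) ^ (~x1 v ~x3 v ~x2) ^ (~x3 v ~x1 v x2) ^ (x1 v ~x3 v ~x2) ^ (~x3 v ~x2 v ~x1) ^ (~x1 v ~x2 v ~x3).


Clause lengths: 3, 3, 3, 3, 3, 3, 3.
Sum = 3 + 3 + 3 + 3 + 3 + 3 + 3 = 21.

21


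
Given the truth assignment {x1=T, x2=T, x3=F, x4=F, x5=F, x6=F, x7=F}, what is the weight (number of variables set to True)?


The weight is the number of variables assigned True.
True variables: x1, x2.
Weight = 2.

2


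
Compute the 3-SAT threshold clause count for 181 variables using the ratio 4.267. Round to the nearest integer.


The 3-SAT phase transition occurs at approximately 4.267 clauses per variable.
m = 4.267 * 181 = 772.327.
Rounded to nearest integer: 772.

772


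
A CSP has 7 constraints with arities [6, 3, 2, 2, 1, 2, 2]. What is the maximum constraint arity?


The arities are: 6, 3, 2, 2, 1, 2, 2.
Scan for the maximum value.
Maximum arity = 6.

6


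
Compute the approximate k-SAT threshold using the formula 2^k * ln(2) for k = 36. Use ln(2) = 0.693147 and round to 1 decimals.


Using the asymptotic formula: threshold ~ 2^k * ln(2).
2^36 = 68719476736.
68719476736 * 0.693147 = 47632699141.1.

47632699141.1


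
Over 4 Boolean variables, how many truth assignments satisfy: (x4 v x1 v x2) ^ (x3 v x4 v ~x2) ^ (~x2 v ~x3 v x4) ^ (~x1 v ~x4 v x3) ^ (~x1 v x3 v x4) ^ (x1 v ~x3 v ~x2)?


Enumerate all 16 truth assignments over 4 variables.
Test each against every clause.
Satisfying assignments found: 6.

6


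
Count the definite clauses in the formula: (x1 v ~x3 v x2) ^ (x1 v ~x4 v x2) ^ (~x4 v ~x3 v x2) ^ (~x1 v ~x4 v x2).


A definite clause has exactly one positive literal.
Clause 1: 2 positive -> not definite
Clause 2: 2 positive -> not definite
Clause 3: 1 positive -> definite
Clause 4: 1 positive -> definite
Definite clause count = 2.

2


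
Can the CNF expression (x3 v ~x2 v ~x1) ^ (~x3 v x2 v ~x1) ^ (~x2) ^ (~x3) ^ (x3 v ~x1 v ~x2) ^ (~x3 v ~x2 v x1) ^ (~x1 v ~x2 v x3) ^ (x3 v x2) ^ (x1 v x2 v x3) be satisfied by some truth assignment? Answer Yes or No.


Check all 8 possible truth assignments.
Number of satisfying assignments found: 0.
The formula is unsatisfiable.

No


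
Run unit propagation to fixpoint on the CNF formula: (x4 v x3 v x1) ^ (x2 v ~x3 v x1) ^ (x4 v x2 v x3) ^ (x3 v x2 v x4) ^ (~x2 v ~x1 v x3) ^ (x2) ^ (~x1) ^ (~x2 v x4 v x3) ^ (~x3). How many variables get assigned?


Unit propagation repeatedly assigns the literal in any unit clause, then simplifies.
Assignments in order: x2 = T, x1 = F, x3 = F, x4 = T.
No further unit clauses remain.
Total variables assigned = 4.

4


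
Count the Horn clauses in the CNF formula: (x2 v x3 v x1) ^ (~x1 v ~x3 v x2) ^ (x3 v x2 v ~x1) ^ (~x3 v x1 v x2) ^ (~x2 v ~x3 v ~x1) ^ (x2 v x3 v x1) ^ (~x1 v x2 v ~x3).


A Horn clause has at most one positive literal.
Clause 1: 3 positive lit(s) -> not Horn
Clause 2: 1 positive lit(s) -> Horn
Clause 3: 2 positive lit(s) -> not Horn
Clause 4: 2 positive lit(s) -> not Horn
Clause 5: 0 positive lit(s) -> Horn
Clause 6: 3 positive lit(s) -> not Horn
Clause 7: 1 positive lit(s) -> Horn
Total Horn clauses = 3.

3


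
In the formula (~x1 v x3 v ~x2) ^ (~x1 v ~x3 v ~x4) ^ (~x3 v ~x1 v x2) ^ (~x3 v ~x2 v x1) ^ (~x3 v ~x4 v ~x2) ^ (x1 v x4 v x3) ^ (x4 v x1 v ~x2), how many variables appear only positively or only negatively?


A pure literal appears in only one polarity across all clauses.
No pure literals found.
Count = 0.

0


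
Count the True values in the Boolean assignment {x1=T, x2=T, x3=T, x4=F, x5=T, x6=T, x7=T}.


The weight is the number of variables assigned True.
True variables: x1, x2, x3, x5, x6, x7.
Weight = 6.

6


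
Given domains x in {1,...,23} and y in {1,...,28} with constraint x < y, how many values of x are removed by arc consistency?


For the constraint x < y, x needs a supporting value in y's domain.
x can be at most 27 (one less than y's maximum).
Valid x values from domain: 23 out of 23.
Pruned = 23 - 23 = 0.

0


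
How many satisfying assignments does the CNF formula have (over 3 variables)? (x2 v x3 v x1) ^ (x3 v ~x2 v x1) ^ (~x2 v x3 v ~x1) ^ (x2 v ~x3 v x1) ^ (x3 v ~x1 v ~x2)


Enumerate all 8 truth assignments over 3 variables.
Test each against every clause.
Satisfying assignments found: 4.

4


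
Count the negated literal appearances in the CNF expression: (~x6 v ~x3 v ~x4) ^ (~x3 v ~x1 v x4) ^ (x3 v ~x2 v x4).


Scan each clause for negated literals.
Clause 1: 3 negative; Clause 2: 2 negative; Clause 3: 1 negative.
Total negative literal occurrences = 6.

6


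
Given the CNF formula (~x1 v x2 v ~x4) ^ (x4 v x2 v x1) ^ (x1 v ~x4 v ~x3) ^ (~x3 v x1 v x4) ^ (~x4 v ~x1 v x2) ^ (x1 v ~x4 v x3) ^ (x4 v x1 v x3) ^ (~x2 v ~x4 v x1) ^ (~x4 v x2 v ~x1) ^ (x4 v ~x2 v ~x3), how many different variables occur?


Identify each distinct variable in the formula.
Variables found: x1, x2, x3, x4.
Total distinct variables = 4.

4


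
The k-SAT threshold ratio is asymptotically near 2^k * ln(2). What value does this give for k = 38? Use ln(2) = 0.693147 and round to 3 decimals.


Using the asymptotic formula: threshold ~ 2^k * ln(2).
2^38 = 274877906944.
274877906944 * 0.693147 = 190530796564.513.

190530796564.513


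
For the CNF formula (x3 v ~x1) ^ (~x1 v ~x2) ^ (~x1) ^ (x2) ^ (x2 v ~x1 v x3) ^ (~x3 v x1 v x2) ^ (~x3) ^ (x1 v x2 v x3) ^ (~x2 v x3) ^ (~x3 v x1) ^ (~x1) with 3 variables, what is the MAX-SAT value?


Enumerate all 8 truth assignments.
For each, count how many of the 11 clauses are satisfied.
The formula is not fully satisfiable, so the maximum is below 11.
Maximum simultaneously satisfiable clauses = 10.

10


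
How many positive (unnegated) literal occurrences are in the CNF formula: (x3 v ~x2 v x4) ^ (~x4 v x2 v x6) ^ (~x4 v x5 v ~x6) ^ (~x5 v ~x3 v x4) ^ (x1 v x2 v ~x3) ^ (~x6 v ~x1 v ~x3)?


Scan each clause for unnegated literals.
Clause 1: 2 positive; Clause 2: 2 positive; Clause 3: 1 positive; Clause 4: 1 positive; Clause 5: 2 positive; Clause 6: 0 positive.
Total positive literal occurrences = 8.

8


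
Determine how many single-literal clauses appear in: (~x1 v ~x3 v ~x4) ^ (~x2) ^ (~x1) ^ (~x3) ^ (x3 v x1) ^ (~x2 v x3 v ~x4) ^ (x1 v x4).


A unit clause contains exactly one literal.
Unit clauses found: (~x2), (~x1), (~x3).
Count = 3.

3


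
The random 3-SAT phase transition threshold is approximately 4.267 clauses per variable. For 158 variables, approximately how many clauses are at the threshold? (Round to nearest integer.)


The 3-SAT phase transition occurs at approximately 4.267 clauses per variable.
m = 4.267 * 158 = 674.186.
Rounded to nearest integer: 674.

674


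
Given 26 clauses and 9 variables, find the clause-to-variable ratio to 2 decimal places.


Clause-to-variable ratio = clauses / variables.
26 / 9 = 2.89.

2.89


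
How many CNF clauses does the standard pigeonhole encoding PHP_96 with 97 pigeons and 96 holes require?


The PHP encoding has two parts:
1) At-least-one-hole clauses: 97 (one per pigeon, each with 96 literals).
2) At-most-one-pigeon-per-hole clauses: 96 holes * C(97,2) = 96 * 4656 = 446976.
Total clauses = 97 + 446976 = 447073.

447073


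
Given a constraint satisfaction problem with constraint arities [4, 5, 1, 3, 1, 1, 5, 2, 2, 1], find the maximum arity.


The arities are: 4, 5, 1, 3, 1, 1, 5, 2, 2, 1.
Scan for the maximum value.
Maximum arity = 5.

5


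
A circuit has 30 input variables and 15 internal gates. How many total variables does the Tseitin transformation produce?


The Tseitin transformation introduces one auxiliary variable per gate.
Total variables = inputs + gates = 30 + 15 = 45.

45


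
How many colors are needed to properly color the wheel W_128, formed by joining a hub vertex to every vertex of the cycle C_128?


W_128 consists of the cycle C_128 together with a hub vertex adjacent to every cycle vertex.
The cycle C_128 needs 2 colors (even cycle -> 2).
The hub is adjacent to every cycle vertex, so it must receive a new color distinct from all of them.
Chromatic number = 2 + 1 = 3.

3


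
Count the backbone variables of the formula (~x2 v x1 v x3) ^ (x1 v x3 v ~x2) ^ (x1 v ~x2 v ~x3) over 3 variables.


Find all satisfying assignments: 6 model(s).
Check which variables have the same value in every model.
No variable is fixed across all models.
Backbone size = 0.

0


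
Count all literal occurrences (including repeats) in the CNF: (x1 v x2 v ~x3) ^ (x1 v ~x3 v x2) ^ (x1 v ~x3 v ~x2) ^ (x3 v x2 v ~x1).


Clause lengths: 3, 3, 3, 3.
Sum = 3 + 3 + 3 + 3 = 12.

12


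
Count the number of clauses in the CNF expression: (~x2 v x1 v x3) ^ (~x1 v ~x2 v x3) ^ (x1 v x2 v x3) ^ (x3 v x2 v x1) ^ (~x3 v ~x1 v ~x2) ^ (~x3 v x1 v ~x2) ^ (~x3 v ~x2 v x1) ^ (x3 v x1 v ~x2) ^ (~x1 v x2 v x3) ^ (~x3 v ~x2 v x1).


Each group enclosed in parentheses joined by ^ is one clause.
Counting the conjuncts: 10 clauses.

10


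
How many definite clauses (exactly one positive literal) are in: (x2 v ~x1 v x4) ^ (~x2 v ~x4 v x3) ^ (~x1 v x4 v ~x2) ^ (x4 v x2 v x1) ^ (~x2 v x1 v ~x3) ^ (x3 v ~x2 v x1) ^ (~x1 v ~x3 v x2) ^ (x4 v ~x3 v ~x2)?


A definite clause has exactly one positive literal.
Clause 1: 2 positive -> not definite
Clause 2: 1 positive -> definite
Clause 3: 1 positive -> definite
Clause 4: 3 positive -> not definite
Clause 5: 1 positive -> definite
Clause 6: 2 positive -> not definite
Clause 7: 1 positive -> definite
Clause 8: 1 positive -> definite
Definite clause count = 5.

5


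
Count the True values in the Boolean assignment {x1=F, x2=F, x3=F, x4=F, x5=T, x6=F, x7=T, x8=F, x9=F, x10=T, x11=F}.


The weight is the number of variables assigned True.
True variables: x5, x7, x10.
Weight = 3.

3


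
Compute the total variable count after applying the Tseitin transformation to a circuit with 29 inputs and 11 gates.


The Tseitin transformation introduces one auxiliary variable per gate.
Total variables = inputs + gates = 29 + 11 = 40.

40


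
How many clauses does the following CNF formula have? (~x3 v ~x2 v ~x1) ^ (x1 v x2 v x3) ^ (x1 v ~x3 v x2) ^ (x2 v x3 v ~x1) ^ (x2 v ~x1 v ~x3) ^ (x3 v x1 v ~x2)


Each group enclosed in parentheses joined by ^ is one clause.
Counting the conjuncts: 6 clauses.

6


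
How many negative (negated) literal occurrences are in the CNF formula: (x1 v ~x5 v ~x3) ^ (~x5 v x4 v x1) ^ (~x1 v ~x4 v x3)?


Scan each clause for negated literals.
Clause 1: 2 negative; Clause 2: 1 negative; Clause 3: 2 negative.
Total negative literal occurrences = 5.

5


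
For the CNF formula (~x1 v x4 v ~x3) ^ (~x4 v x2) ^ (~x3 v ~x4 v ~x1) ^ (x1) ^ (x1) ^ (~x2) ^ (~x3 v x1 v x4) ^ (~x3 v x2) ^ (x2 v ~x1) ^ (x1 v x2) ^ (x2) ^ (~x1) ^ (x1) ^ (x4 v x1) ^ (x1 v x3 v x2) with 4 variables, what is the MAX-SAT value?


Enumerate all 16 truth assignments.
For each, count how many of the 15 clauses are satisfied.
The formula is not fully satisfiable, so the maximum is below 15.
Maximum simultaneously satisfiable clauses = 13.

13


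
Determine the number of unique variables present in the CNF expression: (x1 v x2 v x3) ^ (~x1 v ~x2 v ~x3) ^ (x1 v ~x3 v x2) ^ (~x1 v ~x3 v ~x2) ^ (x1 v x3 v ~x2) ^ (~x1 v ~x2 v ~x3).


Identify each distinct variable in the formula.
Variables found: x1, x2, x3.
Total distinct variables = 3.

3


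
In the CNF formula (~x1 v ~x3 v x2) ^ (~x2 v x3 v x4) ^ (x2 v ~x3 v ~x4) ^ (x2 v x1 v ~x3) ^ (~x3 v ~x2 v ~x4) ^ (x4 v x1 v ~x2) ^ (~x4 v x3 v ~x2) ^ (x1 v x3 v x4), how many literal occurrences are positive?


Scan each clause for unnegated literals.
Clause 1: 1 positive; Clause 2: 2 positive; Clause 3: 1 positive; Clause 4: 2 positive; Clause 5: 0 positive; Clause 6: 2 positive; Clause 7: 1 positive; Clause 8: 3 positive.
Total positive literal occurrences = 12.

12


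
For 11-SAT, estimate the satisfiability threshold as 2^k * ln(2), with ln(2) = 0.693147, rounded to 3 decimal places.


Using the asymptotic formula: threshold ~ 2^k * ln(2).
2^11 = 2048.
2048 * 0.693147 = 1419.565.

1419.565


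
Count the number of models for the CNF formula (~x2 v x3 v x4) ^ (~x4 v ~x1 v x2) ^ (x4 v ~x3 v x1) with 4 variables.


Enumerate all 16 truth assignments over 4 variables.
Test each against every clause.
Satisfying assignments found: 10.

10


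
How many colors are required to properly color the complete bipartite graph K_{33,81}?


K_{33,81} is bipartite by definition: the two parts are independent sets, with every edge crossing between them.
Color all vertices in one part with color 1 and all vertices in the other part with color 2.
Since the graph has at least one edge, one color does not suffice.
Chromatic number = 2.

2


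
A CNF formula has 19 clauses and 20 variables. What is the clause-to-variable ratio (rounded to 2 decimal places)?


Clause-to-variable ratio = clauses / variables.
19 / 20 = 0.95.

0.95


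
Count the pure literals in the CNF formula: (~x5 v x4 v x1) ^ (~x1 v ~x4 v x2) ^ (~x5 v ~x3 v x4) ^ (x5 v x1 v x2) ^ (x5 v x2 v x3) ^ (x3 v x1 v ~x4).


A pure literal appears in only one polarity across all clauses.
Pure literals: x2 (positive only).
Count = 1.

1


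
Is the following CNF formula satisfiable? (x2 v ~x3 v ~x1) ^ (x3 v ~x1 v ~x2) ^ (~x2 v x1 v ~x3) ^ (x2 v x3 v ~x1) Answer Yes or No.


Check all 8 possible truth assignments.
Number of satisfying assignments found: 4.
The formula is satisfiable.

Yes


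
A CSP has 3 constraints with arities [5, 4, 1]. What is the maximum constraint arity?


The arities are: 5, 4, 1.
Scan for the maximum value.
Maximum arity = 5.

5


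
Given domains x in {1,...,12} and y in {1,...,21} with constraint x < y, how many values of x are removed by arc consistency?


For the constraint x < y, x needs a supporting value in y's domain.
x can be at most 20 (one less than y's maximum).
Valid x values from domain: 12 out of 12.
Pruned = 12 - 12 = 0.

0


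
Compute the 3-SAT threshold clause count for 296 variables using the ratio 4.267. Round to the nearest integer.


The 3-SAT phase transition occurs at approximately 4.267 clauses per variable.
m = 4.267 * 296 = 1263.032.
Rounded to nearest integer: 1263.

1263


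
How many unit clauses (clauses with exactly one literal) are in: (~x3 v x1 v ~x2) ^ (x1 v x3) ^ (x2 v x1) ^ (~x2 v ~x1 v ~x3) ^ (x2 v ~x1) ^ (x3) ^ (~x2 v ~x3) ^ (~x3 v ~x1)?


A unit clause contains exactly one literal.
Unit clauses found: (x3).
Count = 1.

1


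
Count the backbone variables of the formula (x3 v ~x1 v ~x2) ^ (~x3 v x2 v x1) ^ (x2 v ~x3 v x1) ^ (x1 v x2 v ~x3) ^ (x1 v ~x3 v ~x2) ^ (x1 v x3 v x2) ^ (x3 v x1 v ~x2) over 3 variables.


Find all satisfying assignments: 3 model(s).
Check which variables have the same value in every model.
Fixed variables: x1=T.
Backbone size = 1.

1


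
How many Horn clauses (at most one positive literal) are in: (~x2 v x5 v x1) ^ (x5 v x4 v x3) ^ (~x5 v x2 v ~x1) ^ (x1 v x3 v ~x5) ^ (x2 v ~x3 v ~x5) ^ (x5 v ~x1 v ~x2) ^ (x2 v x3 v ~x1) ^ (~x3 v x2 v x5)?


A Horn clause has at most one positive literal.
Clause 1: 2 positive lit(s) -> not Horn
Clause 2: 3 positive lit(s) -> not Horn
Clause 3: 1 positive lit(s) -> Horn
Clause 4: 2 positive lit(s) -> not Horn
Clause 5: 1 positive lit(s) -> Horn
Clause 6: 1 positive lit(s) -> Horn
Clause 7: 2 positive lit(s) -> not Horn
Clause 8: 2 positive lit(s) -> not Horn
Total Horn clauses = 3.

3


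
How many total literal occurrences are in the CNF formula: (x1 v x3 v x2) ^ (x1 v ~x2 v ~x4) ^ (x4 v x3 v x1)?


Clause lengths: 3, 3, 3.
Sum = 3 + 3 + 3 = 9.

9


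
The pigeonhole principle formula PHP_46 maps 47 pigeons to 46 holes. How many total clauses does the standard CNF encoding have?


The PHP encoding has two parts:
1) At-least-one-hole clauses: 47 (one per pigeon, each with 46 literals).
2) At-most-one-pigeon-per-hole clauses: 46 holes * C(47,2) = 46 * 1081 = 49726.
Total clauses = 47 + 49726 = 49773.

49773


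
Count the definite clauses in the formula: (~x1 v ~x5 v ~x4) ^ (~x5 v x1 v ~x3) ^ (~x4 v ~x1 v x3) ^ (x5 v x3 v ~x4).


A definite clause has exactly one positive literal.
Clause 1: 0 positive -> not definite
Clause 2: 1 positive -> definite
Clause 3: 1 positive -> definite
Clause 4: 2 positive -> not definite
Definite clause count = 2.

2


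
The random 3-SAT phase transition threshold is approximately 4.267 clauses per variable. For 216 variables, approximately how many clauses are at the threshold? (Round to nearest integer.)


The 3-SAT phase transition occurs at approximately 4.267 clauses per variable.
m = 4.267 * 216 = 921.672.
Rounded to nearest integer: 922.

922


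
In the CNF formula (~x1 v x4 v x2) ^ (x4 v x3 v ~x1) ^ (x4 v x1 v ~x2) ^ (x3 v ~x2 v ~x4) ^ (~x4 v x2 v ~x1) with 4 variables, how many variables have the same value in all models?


Find all satisfying assignments: 7 model(s).
Check which variables have the same value in every model.
No variable is fixed across all models.
Backbone size = 0.

0


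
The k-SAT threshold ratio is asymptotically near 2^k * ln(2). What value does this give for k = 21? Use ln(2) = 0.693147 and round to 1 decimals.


Using the asymptotic formula: threshold ~ 2^k * ln(2).
2^21 = 2097152.
2097152 * 0.693147 = 1453634.6.

1453634.6


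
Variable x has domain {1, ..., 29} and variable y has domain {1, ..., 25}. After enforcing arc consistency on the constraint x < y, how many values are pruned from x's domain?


For the constraint x < y, x needs a supporting value in y's domain.
x can be at most 24 (one less than y's maximum).
Valid x values from domain: 24 out of 29.
Pruned = 29 - 24 = 5.

5


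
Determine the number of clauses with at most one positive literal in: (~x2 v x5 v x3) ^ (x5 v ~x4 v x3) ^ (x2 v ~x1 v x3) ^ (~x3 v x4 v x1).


A Horn clause has at most one positive literal.
Clause 1: 2 positive lit(s) -> not Horn
Clause 2: 2 positive lit(s) -> not Horn
Clause 3: 2 positive lit(s) -> not Horn
Clause 4: 2 positive lit(s) -> not Horn
Total Horn clauses = 0.

0


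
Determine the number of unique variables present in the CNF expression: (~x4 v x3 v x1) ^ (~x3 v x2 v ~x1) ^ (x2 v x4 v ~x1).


Identify each distinct variable in the formula.
Variables found: x1, x2, x3, x4.
Total distinct variables = 4.

4


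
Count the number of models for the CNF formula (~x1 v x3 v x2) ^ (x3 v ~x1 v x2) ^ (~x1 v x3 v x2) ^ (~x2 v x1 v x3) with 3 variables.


Enumerate all 8 truth assignments over 3 variables.
Test each against every clause.
Satisfying assignments found: 6.

6


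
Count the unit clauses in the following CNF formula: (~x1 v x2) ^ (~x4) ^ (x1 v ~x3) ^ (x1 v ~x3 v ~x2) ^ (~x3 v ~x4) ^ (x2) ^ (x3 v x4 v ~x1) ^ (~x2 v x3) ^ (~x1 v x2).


A unit clause contains exactly one literal.
Unit clauses found: (~x4), (x2).
Count = 2.

2


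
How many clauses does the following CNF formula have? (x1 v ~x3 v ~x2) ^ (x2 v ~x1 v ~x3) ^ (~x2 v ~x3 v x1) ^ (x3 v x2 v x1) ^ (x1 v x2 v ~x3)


Each group enclosed in parentheses joined by ^ is one clause.
Counting the conjuncts: 5 clauses.

5


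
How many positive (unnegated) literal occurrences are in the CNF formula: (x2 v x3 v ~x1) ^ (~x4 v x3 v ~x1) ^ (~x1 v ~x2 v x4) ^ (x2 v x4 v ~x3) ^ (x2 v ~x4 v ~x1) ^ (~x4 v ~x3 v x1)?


Scan each clause for unnegated literals.
Clause 1: 2 positive; Clause 2: 1 positive; Clause 3: 1 positive; Clause 4: 2 positive; Clause 5: 1 positive; Clause 6: 1 positive.
Total positive literal occurrences = 8.

8


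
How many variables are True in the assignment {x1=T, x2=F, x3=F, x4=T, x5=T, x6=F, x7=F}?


The weight is the number of variables assigned True.
True variables: x1, x4, x5.
Weight = 3.

3


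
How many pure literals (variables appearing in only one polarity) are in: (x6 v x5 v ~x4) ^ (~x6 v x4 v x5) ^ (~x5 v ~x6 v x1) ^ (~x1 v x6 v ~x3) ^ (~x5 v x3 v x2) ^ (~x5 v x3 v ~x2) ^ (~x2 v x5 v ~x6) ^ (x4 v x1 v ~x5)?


A pure literal appears in only one polarity across all clauses.
No pure literals found.
Count = 0.

0


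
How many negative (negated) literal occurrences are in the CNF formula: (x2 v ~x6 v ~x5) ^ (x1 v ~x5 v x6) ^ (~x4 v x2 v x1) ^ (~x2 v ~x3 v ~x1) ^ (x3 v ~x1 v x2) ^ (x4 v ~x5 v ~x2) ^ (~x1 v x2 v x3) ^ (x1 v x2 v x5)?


Scan each clause for negated literals.
Clause 1: 2 negative; Clause 2: 1 negative; Clause 3: 1 negative; Clause 4: 3 negative; Clause 5: 1 negative; Clause 6: 2 negative; Clause 7: 1 negative; Clause 8: 0 negative.
Total negative literal occurrences = 11.

11


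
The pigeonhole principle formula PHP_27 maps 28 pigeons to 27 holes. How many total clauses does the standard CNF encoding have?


The PHP encoding has two parts:
1) At-least-one-hole clauses: 28 (one per pigeon, each with 27 literals).
2) At-most-one-pigeon-per-hole clauses: 27 holes * C(28,2) = 27 * 378 = 10206.
Total clauses = 28 + 10206 = 10234.

10234


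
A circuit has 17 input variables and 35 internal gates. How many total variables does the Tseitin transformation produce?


The Tseitin transformation introduces one auxiliary variable per gate.
Total variables = inputs + gates = 17 + 35 = 52.

52


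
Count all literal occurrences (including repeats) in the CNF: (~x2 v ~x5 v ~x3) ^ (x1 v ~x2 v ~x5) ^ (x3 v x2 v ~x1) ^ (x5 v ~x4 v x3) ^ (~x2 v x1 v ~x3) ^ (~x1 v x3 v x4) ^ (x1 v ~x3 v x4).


Clause lengths: 3, 3, 3, 3, 3, 3, 3.
Sum = 3 + 3 + 3 + 3 + 3 + 3 + 3 = 21.

21


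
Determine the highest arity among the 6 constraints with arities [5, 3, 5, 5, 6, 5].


The arities are: 5, 3, 5, 5, 6, 5.
Scan for the maximum value.
Maximum arity = 6.

6


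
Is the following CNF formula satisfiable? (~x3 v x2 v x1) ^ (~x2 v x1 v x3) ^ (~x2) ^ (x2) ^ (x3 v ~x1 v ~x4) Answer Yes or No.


Check all 16 possible truth assignments.
Number of satisfying assignments found: 0.
The formula is unsatisfiable.

No


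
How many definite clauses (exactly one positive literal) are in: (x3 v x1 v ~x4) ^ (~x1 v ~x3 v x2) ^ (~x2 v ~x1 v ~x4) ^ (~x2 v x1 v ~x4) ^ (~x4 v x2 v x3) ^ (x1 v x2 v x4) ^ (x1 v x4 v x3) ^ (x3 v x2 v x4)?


A definite clause has exactly one positive literal.
Clause 1: 2 positive -> not definite
Clause 2: 1 positive -> definite
Clause 3: 0 positive -> not definite
Clause 4: 1 positive -> definite
Clause 5: 2 positive -> not definite
Clause 6: 3 positive -> not definite
Clause 7: 3 positive -> not definite
Clause 8: 3 positive -> not definite
Definite clause count = 2.

2


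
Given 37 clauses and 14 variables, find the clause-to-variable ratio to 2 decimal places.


Clause-to-variable ratio = clauses / variables.
37 / 14 = 2.64.

2.64


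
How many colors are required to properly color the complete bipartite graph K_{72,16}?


K_{72,16} is bipartite by definition: the two parts are independent sets, with every edge crossing between them.
Color all vertices in one part with color 1 and all vertices in the other part with color 2.
Since the graph has at least one edge, one color does not suffice.
Chromatic number = 2.

2


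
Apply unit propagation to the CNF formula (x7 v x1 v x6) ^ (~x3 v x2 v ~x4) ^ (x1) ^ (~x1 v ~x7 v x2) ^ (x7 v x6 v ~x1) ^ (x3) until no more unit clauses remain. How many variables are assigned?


Unit propagation repeatedly assigns the literal in any unit clause, then simplifies.
Assignments in order: x1 = T, x3 = T.
No further unit clauses remain.
Total variables assigned = 2.

2


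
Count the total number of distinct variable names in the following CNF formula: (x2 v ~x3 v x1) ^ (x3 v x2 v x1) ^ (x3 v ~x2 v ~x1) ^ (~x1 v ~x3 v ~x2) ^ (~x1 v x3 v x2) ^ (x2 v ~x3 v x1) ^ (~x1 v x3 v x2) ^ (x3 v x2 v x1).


Identify each distinct variable in the formula.
Variables found: x1, x2, x3.
Total distinct variables = 3.

3


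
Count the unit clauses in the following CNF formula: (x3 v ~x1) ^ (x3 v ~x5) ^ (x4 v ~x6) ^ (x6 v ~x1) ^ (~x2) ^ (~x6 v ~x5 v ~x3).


A unit clause contains exactly one literal.
Unit clauses found: (~x2).
Count = 1.

1


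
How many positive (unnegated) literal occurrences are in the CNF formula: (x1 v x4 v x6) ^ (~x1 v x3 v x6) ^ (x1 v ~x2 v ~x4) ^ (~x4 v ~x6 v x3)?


Scan each clause for unnegated literals.
Clause 1: 3 positive; Clause 2: 2 positive; Clause 3: 1 positive; Clause 4: 1 positive.
Total positive literal occurrences = 7.

7


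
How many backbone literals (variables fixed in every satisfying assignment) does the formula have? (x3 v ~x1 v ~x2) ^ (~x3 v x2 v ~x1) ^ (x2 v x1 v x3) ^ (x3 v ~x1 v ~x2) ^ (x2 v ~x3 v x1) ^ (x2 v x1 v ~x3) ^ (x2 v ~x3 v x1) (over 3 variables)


Find all satisfying assignments: 4 model(s).
Check which variables have the same value in every model.
No variable is fixed across all models.
Backbone size = 0.

0


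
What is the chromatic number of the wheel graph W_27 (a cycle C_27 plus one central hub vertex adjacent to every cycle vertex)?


W_27 consists of the cycle C_27 together with a hub vertex adjacent to every cycle vertex.
The cycle C_27 needs 3 colors (odd cycle -> 3).
The hub is adjacent to every cycle vertex, so it must receive a new color distinct from all of them.
Chromatic number = 3 + 1 = 4.

4


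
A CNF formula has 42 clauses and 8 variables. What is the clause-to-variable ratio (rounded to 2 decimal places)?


Clause-to-variable ratio = clauses / variables.
42 / 8 = 5.25.

5.25


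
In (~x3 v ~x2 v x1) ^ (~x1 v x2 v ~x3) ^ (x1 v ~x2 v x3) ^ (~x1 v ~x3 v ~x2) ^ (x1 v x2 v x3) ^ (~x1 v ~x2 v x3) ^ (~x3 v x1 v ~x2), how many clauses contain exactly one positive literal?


A definite clause has exactly one positive literal.
Clause 1: 1 positive -> definite
Clause 2: 1 positive -> definite
Clause 3: 2 positive -> not definite
Clause 4: 0 positive -> not definite
Clause 5: 3 positive -> not definite
Clause 6: 1 positive -> definite
Clause 7: 1 positive -> definite
Definite clause count = 4.

4
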